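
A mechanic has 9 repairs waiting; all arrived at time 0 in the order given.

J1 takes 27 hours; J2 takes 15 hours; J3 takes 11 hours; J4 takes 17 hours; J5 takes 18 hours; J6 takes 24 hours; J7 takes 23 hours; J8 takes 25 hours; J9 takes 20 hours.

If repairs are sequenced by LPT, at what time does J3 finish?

LPT (decreasing processing time): J1 J8 J6 J7 J9 J5 J4 J2 J3.
J1: 0→27
J8: 27→52
J6: 52→76
J7: 76→99
J9: 99→119
J5: 119→137
J4: 137→154
J2: 154→169
J3: 169→180

180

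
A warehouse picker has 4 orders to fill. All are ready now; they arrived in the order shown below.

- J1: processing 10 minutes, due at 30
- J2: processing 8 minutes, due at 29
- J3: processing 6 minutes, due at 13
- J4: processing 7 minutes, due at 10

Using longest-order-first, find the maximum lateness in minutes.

LPT (decreasing processing time): J1 J2 J4 J3.
J1: 0→10, due 30, lateness -20
J2: 10→18, due 29, lateness -11
J4: 18→25, due 10, lateness 15
J3: 25→31, due 13, lateness 18
Maximum = 18.

18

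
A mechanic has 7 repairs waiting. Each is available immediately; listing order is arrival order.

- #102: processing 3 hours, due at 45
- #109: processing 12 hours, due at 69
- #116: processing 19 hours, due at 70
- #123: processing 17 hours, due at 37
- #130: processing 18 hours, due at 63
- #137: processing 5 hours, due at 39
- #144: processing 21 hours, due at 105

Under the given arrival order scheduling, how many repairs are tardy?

FIFO (arrival order): #102 #109 #116 #123 #130 #137 #144.
#102: 0→3, due 45, tardiness 0
#109: 3→15, due 69, tardiness 0
#116: 15→34, due 70, tardiness 0
#123: 34→51, due 37, tardiness 14
#130: 51→69, due 63, tardiness 6
#137: 69→74, due 39, tardiness 35
#144: 74→95, due 105, tardiness 0
Late repairs: 3.

3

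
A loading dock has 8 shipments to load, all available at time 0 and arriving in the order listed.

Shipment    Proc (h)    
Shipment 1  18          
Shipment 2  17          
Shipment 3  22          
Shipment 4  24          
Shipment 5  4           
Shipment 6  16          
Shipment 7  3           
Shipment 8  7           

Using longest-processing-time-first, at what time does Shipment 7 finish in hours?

LPT (decreasing processing time): Shipment 4 Shipment 3 Shipment 1 Shipment 2 Shipment 6 Shipment 8 Shipment 5 Shipment 7.
Shipment 4: 0→24
Shipment 3: 24→46
Shipment 1: 46→64
Shipment 2: 64→81
Shipment 6: 81→97
Shipment 8: 97→104
Shipment 5: 104→108
Shipment 7: 108→111

111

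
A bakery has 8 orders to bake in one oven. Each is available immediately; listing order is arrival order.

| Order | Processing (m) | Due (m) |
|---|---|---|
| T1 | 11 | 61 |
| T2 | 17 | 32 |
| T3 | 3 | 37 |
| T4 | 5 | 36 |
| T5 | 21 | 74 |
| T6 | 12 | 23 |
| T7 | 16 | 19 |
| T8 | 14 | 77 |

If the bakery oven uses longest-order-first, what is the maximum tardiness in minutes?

LPT (decreasing processing time): T5 T2 T7 T8 T6 T1 T4 T3.
T5: 0→21, due 74, tardiness 0
T2: 21→38, due 32, tardiness 6
T7: 38→54, due 19, tardiness 35
T8: 54→68, due 77, tardiness 0
T6: 68→80, due 23, tardiness 57
T1: 80→91, due 61, tardiness 30
T4: 91→96, due 36, tardiness 60
T3: 96→99, due 37, tardiness 62
Maximum = 62.

62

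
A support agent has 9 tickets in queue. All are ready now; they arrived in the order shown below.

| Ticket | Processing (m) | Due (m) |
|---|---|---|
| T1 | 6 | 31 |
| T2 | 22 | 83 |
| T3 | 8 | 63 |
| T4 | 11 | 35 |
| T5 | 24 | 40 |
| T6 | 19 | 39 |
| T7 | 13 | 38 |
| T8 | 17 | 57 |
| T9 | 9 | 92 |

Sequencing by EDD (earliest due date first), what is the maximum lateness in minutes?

37

EDD (increasing due date): T1 T4 T7 T6 T5 T8 T3 T2 T9.
T1: 0→6, due 31, lateness -25
T4: 6→17, due 35, lateness -18
T7: 17→30, due 38, lateness -8
T6: 30→49, due 39, lateness 10
T5: 49→73, due 40, lateness 33
T8: 73→90, due 57, lateness 33
T3: 90→98, due 63, lateness 35
T2: 98→120, due 83, lateness 37
T9: 120→129, due 92, lateness 37
Maximum = 37.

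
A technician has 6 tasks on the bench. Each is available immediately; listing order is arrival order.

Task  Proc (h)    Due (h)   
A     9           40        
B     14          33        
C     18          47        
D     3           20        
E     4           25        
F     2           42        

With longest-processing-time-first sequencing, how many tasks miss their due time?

LPT (decreasing processing time): C B A E D F.
C: 0→18, due 47, tardiness 0
B: 18→32, due 33, tardiness 0
A: 32→41, due 40, tardiness 1
E: 41→45, due 25, tardiness 20
D: 45→48, due 20, tardiness 28
F: 48→50, due 42, tardiness 8
Late tasks: 4.

4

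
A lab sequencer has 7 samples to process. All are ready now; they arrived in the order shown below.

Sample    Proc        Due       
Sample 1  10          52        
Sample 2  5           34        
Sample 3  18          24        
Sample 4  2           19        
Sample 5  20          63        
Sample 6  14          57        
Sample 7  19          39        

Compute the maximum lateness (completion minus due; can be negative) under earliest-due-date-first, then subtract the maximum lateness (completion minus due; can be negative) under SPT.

-4

EDD (increasing due date): Sample 4 Sample 3 Sample 2 Sample 7 Sample 1 Sample 6 Sample 5.
Sample 4: 0→2, due 19, lateness -17
Sample 3: 2→20, due 24, lateness -4
Sample 2: 20→25, due 34, lateness -9
Sample 7: 25→44, due 39, lateness 5
Sample 1: 44→54, due 52, lateness 2
Sample 6: 54→68, due 57, lateness 11
Sample 5: 68→88, due 63, lateness 25
Maximum = 25.
SPT (increasing processing time): Sample 4 Sample 2 Sample 1 Sample 6 Sample 3 Sample 7 Sample 5.
Sample 4: 0→2, due 19, lateness -17
Sample 2: 2→7, due 34, lateness -27
Sample 1: 7→17, due 52, lateness -35
Sample 6: 17→31, due 57, lateness -26
Sample 3: 31→49, due 24, lateness 25
Sample 7: 49→68, due 39, lateness 29
Sample 5: 68→88, due 63, lateness 25
Maximum = 29.
Difference = 25 − 29 = -4.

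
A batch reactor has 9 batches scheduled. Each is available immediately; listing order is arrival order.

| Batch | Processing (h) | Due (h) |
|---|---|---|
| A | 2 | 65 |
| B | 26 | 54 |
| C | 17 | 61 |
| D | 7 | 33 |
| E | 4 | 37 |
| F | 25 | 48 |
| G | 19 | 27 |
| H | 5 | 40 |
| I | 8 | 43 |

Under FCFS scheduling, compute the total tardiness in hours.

279

FIFO (arrival order): A B C D E F G H I.
A: 0→2, due 65, tardiness 0
B: 2→28, due 54, tardiness 0
C: 28→45, due 61, tardiness 0
D: 45→52, due 33, tardiness 19
E: 52→56, due 37, tardiness 19
F: 56→81, due 48, tardiness 33
G: 81→100, due 27, tardiness 73
H: 100→105, due 40, tardiness 65
I: 105→113, due 43, tardiness 70
Sum = 0+0+0+19+19+33+73+65+70 = 279.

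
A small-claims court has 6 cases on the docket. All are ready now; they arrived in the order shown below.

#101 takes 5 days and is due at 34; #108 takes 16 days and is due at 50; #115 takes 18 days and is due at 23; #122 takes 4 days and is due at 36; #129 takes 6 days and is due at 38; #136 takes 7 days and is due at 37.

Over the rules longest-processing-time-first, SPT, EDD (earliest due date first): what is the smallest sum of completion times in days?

LPT (decreasing processing time): #115 #108 #136 #129 #101 #122.
#115: 0→18
#108: 18→34
#136: 34→41
#129: 41→47
#101: 47→52
#122: 52→56
Sum = 18+34+41+47+52+56 = 248.
SPT (increasing processing time): #122 #101 #129 #136 #108 #115.
#122: 0→4
#101: 4→9
#129: 9→15
#136: 15→22
#108: 22→38
#115: 38→56
Sum = 4+9+15+22+38+56 = 144.
EDD (increasing due date): #115 #101 #122 #136 #129 #108.
#115: 0→18
#101: 18→23
#122: 23→27
#136: 27→34
#129: 34→40
#108: 40→56
Sum = 18+23+27+34+40+56 = 198.
LPT 248, SPT 144, EDD 198 → minimum 144.

144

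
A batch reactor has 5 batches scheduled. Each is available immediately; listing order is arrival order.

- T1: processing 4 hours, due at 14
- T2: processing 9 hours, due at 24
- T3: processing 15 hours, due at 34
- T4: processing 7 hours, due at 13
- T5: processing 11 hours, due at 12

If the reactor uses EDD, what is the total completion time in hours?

EDD (increasing due date): T5 T4 T1 T2 T3.
T5: 0→11
T4: 11→18
T1: 18→22
T2: 22→31
T3: 31→46
Sum = 11+18+22+31+46 = 128.

128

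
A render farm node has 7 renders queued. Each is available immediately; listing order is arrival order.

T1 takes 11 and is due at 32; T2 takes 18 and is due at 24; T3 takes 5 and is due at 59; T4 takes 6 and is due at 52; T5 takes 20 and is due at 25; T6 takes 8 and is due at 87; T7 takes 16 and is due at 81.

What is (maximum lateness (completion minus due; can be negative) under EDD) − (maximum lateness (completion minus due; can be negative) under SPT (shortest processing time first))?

-42

EDD (increasing due date): T2 T5 T1 T4 T3 T7 T6.
T2: 0→18, due 24, lateness -6
T5: 18→38, due 25, lateness 13
T1: 38→49, due 32, lateness 17
T4: 49→55, due 52, lateness 3
T3: 55→60, due 59, lateness 1
T7: 60→76, due 81, lateness -5
T6: 76→84, due 87, lateness -3
Maximum = 17.
SPT (increasing processing time): T3 T4 T6 T1 T7 T2 T5.
T3: 0→5, due 59, lateness -54
T4: 5→11, due 52, lateness -41
T6: 11→19, due 87, lateness -68
T1: 19→30, due 32, lateness -2
T7: 30→46, due 81, lateness -35
T2: 46→64, due 24, lateness 40
T5: 64→84, due 25, lateness 59
Maximum = 59.
Difference = 17 − 59 = -42.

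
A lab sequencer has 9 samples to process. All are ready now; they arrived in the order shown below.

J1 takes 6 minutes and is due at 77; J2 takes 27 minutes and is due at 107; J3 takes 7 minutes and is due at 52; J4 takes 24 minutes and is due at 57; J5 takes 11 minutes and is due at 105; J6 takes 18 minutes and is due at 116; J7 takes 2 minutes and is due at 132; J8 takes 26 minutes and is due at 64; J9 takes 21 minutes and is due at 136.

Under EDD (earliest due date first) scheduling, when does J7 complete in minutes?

EDD (increasing due date): J3 J4 J8 J1 J5 J2 J6 J7 J9.
J3: 0→7
J4: 7→31
J8: 31→57
J1: 57→63
J5: 63→74
J2: 74→101
J6: 101→119
J7: 119→121

121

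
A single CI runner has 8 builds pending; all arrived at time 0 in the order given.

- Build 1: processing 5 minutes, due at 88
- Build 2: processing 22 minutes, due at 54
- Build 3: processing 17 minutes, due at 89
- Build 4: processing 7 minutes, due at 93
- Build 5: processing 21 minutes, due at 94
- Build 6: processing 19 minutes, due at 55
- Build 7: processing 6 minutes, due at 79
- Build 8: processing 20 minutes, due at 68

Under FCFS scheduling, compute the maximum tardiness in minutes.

FIFO (arrival order): Build 1 Build 2 Build 3 Build 4 Build 5 Build 6 Build 7 Build 8.
Build 1: 0→5, due 88, tardiness 0
Build 2: 5→27, due 54, tardiness 0
Build 3: 27→44, due 89, tardiness 0
Build 4: 44→51, due 93, tardiness 0
Build 5: 51→72, due 94, tardiness 0
Build 6: 72→91, due 55, tardiness 36
Build 7: 91→97, due 79, tardiness 18
Build 8: 97→117, due 68, tardiness 49
Maximum = 49.

49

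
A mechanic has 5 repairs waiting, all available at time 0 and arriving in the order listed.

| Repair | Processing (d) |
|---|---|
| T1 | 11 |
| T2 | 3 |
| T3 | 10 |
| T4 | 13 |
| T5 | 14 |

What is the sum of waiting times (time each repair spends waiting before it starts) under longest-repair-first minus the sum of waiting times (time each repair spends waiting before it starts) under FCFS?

LPT (decreasing processing time): T5 T4 T1 T3 T2.
T5: waits 0, runs 0→14
T4: waits 14, runs 14→27
T1: waits 27, runs 27→38
T3: waits 38, runs 38→48
T2: waits 48, runs 48→51
Sum = 0+14+27+38+48 = 127.
FIFO (arrival order): T1 T2 T3 T4 T5.
T1: waits 0, runs 0→11
T2: waits 11, runs 11→14
T3: waits 14, runs 14→24
T4: waits 24, runs 24→37
T5: waits 37, runs 37→51
Sum = 0+11+14+24+37 = 86.
Difference = 127 − 86 = 41.

41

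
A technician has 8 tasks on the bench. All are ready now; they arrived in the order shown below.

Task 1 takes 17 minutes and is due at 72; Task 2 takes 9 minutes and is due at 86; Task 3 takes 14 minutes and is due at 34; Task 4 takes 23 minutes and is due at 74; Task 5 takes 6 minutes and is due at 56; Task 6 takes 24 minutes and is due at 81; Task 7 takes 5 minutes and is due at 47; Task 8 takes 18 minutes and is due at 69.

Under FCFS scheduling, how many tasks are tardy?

FIFO (arrival order): Task 1 Task 2 Task 3 Task 4 Task 5 Task 6 Task 7 Task 8.
Task 1: 0→17, due 72, tardiness 0
Task 2: 17→26, due 86, tardiness 0
Task 3: 26→40, due 34, tardiness 6
Task 4: 40→63, due 74, tardiness 0
Task 5: 63→69, due 56, tardiness 13
Task 6: 69→93, due 81, tardiness 12
Task 7: 93→98, due 47, tardiness 51
Task 8: 98→116, due 69, tardiness 47
Late tasks: 5.

5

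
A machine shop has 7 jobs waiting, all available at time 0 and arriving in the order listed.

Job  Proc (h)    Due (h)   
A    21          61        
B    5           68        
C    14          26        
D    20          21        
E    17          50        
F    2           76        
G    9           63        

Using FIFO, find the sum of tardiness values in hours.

FIFO (arrival order): A B C D E F G.
A: 0→21, due 61, tardiness 0
B: 21→26, due 68, tardiness 0
C: 26→40, due 26, tardiness 14
D: 40→60, due 21, tardiness 39
E: 60→77, due 50, tardiness 27
F: 77→79, due 76, tardiness 3
G: 79→88, due 63, tardiness 25
Sum = 0+0+14+39+27+3+25 = 108.

108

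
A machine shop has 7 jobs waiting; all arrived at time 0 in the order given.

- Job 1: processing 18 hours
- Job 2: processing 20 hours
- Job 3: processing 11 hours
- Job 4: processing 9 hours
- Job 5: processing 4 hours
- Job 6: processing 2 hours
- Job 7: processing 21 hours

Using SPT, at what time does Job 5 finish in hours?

SPT (increasing processing time): Job 6 Job 5 Job 4 Job 3 Job 1 Job 2 Job 7.
Job 6: 0→2
Job 5: 2→6

6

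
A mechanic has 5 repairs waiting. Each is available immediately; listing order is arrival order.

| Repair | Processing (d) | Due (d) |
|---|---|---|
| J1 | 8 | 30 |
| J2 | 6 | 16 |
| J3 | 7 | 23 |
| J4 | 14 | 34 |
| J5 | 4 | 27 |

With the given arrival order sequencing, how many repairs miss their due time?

FIFO (arrival order): J1 J2 J3 J4 J5.
J1: 0→8, due 30, tardiness 0
J2: 8→14, due 16, tardiness 0
J3: 14→21, due 23, tardiness 0
J4: 21→35, due 34, tardiness 1
J5: 35→39, due 27, tardiness 12
Late repairs: 2.

2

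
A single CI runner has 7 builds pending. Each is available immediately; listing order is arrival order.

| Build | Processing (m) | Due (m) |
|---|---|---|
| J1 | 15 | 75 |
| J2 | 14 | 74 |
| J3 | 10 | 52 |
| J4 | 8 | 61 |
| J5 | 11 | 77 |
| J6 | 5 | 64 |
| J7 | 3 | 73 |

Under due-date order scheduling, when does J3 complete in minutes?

EDD (increasing due date): J3 J4 J6 J7 J2 J1 J5.
J3: 0→10

10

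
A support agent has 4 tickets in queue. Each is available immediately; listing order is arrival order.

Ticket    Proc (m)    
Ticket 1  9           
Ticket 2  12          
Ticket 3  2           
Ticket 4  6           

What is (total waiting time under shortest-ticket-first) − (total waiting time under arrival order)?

SPT (increasing processing time): Ticket 3 Ticket 4 Ticket 1 Ticket 2.
Ticket 3: waits 0, runs 0→2
Ticket 4: waits 2, runs 2→8
Ticket 1: waits 8, runs 8→17
Ticket 2: waits 17, runs 17→29
Sum = 0+2+8+17 = 27.
FIFO (arrival order): Ticket 1 Ticket 2 Ticket 3 Ticket 4.
Ticket 1: waits 0, runs 0→9
Ticket 2: waits 9, runs 9→21
Ticket 3: waits 21, runs 21→23
Ticket 4: waits 23, runs 23→29
Sum = 0+9+21+23 = 53.
Difference = 27 − 53 = -26.

-26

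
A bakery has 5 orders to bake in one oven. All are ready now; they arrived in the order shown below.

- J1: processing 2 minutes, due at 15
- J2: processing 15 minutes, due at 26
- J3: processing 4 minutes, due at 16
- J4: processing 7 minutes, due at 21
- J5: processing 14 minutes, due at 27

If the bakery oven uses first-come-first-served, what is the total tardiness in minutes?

27

FIFO (arrival order): J1 J2 J3 J4 J5.
J1: 0→2, due 15, tardiness 0
J2: 2→17, due 26, tardiness 0
J3: 17→21, due 16, tardiness 5
J4: 21→28, due 21, tardiness 7
J5: 28→42, due 27, tardiness 15
Sum = 0+0+5+7+15 = 27.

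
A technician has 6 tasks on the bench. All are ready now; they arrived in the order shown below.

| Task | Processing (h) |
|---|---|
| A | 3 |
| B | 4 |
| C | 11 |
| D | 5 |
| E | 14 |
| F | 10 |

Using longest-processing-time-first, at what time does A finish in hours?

LPT (decreasing processing time): E C F D B A.
E: 0→14
C: 14→25
F: 25→35
D: 35→40
B: 40→44
A: 44→47

47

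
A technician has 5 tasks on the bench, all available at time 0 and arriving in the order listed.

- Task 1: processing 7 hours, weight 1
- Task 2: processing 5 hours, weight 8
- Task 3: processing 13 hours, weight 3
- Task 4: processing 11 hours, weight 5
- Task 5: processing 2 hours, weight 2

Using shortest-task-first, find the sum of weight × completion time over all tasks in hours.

313

SPT (increasing processing time): Task 5 Task 2 Task 1 Task 4 Task 3.
Task 5: finishes 2, weight 2, w·C = 4
Task 2: finishes 7, weight 8, w·C = 56
Task 1: finishes 14, weight 1, w·C = 14
Task 4: finishes 25, weight 5, w·C = 125
Task 3: finishes 38, weight 3, w·C = 114
Sum = 4+56+14+125+114 = 313.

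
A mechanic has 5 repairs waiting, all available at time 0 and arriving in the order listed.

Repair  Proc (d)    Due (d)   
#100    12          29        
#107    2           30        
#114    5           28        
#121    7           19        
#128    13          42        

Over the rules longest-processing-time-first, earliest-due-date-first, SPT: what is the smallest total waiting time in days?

49

LPT (decreasing processing time): #128 #100 #121 #114 #107.
#128: waits 0, runs 0→13
#100: waits 13, runs 13→25
#121: waits 25, runs 25→32
#114: waits 32, runs 32→37
#107: waits 37, runs 37→39
Sum = 0+13+25+32+37 = 107.
EDD (increasing due date): #121 #114 #100 #107 #128.
#121: waits 0, runs 0→7
#114: waits 7, runs 7→12
#100: waits 12, runs 12→24
#107: waits 24, runs 24→26
#128: waits 26, runs 26→39
Sum = 0+7+12+24+26 = 69.
SPT (increasing processing time): #107 #114 #121 #100 #128.
#107: waits 0, runs 0→2
#114: waits 2, runs 2→7
#121: waits 7, runs 7→14
#100: waits 14, runs 14→26
#128: waits 26, runs 26→39
Sum = 0+2+7+14+26 = 49.
LPT 107, EDD 69, SPT 49 → minimum 49.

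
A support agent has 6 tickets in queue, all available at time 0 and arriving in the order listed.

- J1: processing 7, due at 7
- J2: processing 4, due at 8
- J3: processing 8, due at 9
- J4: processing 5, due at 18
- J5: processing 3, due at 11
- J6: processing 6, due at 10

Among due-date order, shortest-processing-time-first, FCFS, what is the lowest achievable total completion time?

98

EDD (increasing due date): J1 J2 J3 J6 J5 J4.
J1: 0→7
J2: 7→11
J3: 11→19
J6: 19→25
J5: 25→28
J4: 28→33
Sum = 7+11+19+25+28+33 = 123.
SPT (increasing processing time): J5 J2 J4 J6 J1 J3.
J5: 0→3
J2: 3→7
J4: 7→12
J6: 12→18
J1: 18→25
J3: 25→33
Sum = 3+7+12+18+25+33 = 98.
FIFO (arrival order): J1 J2 J3 J4 J5 J6.
J1: 0→7
J2: 7→11
J3: 11→19
J4: 19→24
J5: 24→27
J6: 27→33
Sum = 7+11+19+24+27+33 = 121.
EDD 123, SPT 98, FIFO 121 → minimum 98.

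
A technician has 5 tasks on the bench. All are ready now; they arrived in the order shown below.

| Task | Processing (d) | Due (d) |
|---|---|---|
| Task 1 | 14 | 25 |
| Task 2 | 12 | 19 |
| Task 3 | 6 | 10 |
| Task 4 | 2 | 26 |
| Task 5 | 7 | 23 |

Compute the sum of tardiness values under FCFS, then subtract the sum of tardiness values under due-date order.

FIFO (arrival order): Task 1 Task 2 Task 3 Task 4 Task 5.
Task 1: 0→14, due 25, tardiness 0
Task 2: 14→26, due 19, tardiness 7
Task 3: 26→32, due 10, tardiness 22
Task 4: 32→34, due 26, tardiness 8
Task 5: 34→41, due 23, tardiness 18
Sum = 0+7+22+8+18 = 55.
EDD (increasing due date): Task 3 Task 2 Task 5 Task 1 Task 4.
Task 3: 0→6, due 10, tardiness 0
Task 2: 6→18, due 19, tardiness 0
Task 5: 18→25, due 23, tardiness 2
Task 1: 25→39, due 25, tardiness 14
Task 4: 39→41, due 26, tardiness 15
Sum = 0+0+2+14+15 = 31.
Difference = 55 − 31 = 24.

24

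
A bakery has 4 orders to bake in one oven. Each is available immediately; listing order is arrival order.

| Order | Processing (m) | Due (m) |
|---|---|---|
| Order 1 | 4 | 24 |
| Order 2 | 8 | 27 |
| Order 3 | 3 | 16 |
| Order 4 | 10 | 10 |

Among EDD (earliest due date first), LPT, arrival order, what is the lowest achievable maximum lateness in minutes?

EDD (increasing due date): Order 4 Order 3 Order 1 Order 2.
Order 4: 0→10, due 10, lateness 0
Order 3: 10→13, due 16, lateness -3
Order 1: 13→17, due 24, lateness -7
Order 2: 17→25, due 27, lateness -2
Maximum = 0.
LPT (decreasing processing time): Order 4 Order 2 Order 1 Order 3.
Order 4: 0→10, due 10, lateness 0
Order 2: 10→18, due 27, lateness -9
Order 1: 18→22, due 24, lateness -2
Order 3: 22→25, due 16, lateness 9
Maximum = 9.
FIFO (arrival order): Order 1 Order 2 Order 3 Order 4.
Order 1: 0→4, due 24, lateness -20
Order 2: 4→12, due 27, lateness -15
Order 3: 12→15, due 16, lateness -1
Order 4: 15→25, due 10, lateness 15
Maximum = 15.
EDD 0, LPT 9, FIFO 15 → minimum 0.

0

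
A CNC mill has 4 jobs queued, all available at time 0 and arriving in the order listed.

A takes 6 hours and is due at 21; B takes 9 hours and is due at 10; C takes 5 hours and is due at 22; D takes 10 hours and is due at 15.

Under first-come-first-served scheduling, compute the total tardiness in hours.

FIFO (arrival order): A B C D.
A: 0→6, due 21, tardiness 0
B: 6→15, due 10, tardiness 5
C: 15→20, due 22, tardiness 0
D: 20→30, due 15, tardiness 15
Sum = 0+5+0+15 = 20.

20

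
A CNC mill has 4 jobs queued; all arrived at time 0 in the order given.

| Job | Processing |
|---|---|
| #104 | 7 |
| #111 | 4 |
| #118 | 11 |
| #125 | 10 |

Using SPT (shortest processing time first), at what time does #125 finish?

21

SPT (increasing processing time): #111 #104 #125 #118.
#111: 0→4
#104: 4→11
#125: 11→21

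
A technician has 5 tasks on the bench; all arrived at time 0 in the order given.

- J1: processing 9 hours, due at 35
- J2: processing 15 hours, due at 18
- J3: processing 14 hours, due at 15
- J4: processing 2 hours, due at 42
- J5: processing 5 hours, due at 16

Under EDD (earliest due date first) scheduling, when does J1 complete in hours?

EDD (increasing due date): J3 J5 J2 J1 J4.
J3: 0→14
J5: 14→19
J2: 19→34
J1: 34→43

43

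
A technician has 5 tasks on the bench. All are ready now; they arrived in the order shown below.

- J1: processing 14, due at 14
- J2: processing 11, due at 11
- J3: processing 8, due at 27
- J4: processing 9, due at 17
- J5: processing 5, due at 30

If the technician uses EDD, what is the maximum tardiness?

17

EDD (increasing due date): J2 J1 J4 J3 J5.
J2: 0→11, due 11, tardiness 0
J1: 11→25, due 14, tardiness 11
J4: 25→34, due 17, tardiness 17
J3: 34→42, due 27, tardiness 15
J5: 42→47, due 30, tardiness 17
Maximum = 17.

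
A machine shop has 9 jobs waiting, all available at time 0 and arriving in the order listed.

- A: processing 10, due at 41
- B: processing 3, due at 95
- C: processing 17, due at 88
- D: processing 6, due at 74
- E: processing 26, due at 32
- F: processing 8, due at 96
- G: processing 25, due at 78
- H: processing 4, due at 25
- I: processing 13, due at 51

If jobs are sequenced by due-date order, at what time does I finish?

53

EDD (increasing due date): H E A I D G C B F.
H: 0→4
E: 4→30
A: 30→40
I: 40→53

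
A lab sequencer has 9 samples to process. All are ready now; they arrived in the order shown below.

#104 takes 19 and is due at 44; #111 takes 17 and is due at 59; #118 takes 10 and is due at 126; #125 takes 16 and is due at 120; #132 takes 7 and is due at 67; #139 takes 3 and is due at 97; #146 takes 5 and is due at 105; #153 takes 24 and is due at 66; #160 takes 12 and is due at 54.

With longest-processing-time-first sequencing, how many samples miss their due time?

LPT (decreasing processing time): #153 #104 #111 #125 #160 #118 #132 #146 #139.
#153: 0→24, due 66, tardiness 0
#104: 24→43, due 44, tardiness 0
#111: 43→60, due 59, tardiness 1
#125: 60→76, due 120, tardiness 0
#160: 76→88, due 54, tardiness 34
#118: 88→98, due 126, tardiness 0
#132: 98→105, due 67, tardiness 38
#146: 105→110, due 105, tardiness 5
#139: 110→113, due 97, tardiness 16
Late samples: 5.

5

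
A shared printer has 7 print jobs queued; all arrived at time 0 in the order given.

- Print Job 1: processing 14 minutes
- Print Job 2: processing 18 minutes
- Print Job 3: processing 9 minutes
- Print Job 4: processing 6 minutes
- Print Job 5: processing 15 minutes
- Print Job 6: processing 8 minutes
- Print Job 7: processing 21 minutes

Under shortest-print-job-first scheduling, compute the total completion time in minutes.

293

SPT (increasing processing time): Print Job 4 Print Job 6 Print Job 3 Print Job 1 Print Job 5 Print Job 2 Print Job 7.
Print Job 4: 0→6
Print Job 6: 6→14
Print Job 3: 14→23
Print Job 1: 23→37
Print Job 5: 37→52
Print Job 2: 52→70
Print Job 7: 70→91
Sum = 6+14+23+37+52+70+91 = 293.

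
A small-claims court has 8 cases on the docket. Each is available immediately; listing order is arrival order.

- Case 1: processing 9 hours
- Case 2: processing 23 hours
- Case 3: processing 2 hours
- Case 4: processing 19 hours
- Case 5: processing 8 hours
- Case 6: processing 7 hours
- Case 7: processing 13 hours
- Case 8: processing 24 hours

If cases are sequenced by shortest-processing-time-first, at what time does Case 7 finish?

39

SPT (increasing processing time): Case 3 Case 6 Case 5 Case 1 Case 7 Case 4 Case 2 Case 8.
Case 3: 0→2
Case 6: 2→9
Case 5: 9→17
Case 1: 17→26
Case 7: 26→39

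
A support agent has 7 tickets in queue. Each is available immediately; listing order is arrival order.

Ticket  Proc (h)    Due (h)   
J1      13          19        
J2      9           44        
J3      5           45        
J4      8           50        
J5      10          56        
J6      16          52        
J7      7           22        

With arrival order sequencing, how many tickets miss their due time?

2

FIFO (arrival order): J1 J2 J3 J4 J5 J6 J7.
J1: 0→13, due 19, tardiness 0
J2: 13→22, due 44, tardiness 0
J3: 22→27, due 45, tardiness 0
J4: 27→35, due 50, tardiness 0
J5: 35→45, due 56, tardiness 0
J6: 45→61, due 52, tardiness 9
J7: 61→68, due 22, tardiness 46
Late tickets: 2.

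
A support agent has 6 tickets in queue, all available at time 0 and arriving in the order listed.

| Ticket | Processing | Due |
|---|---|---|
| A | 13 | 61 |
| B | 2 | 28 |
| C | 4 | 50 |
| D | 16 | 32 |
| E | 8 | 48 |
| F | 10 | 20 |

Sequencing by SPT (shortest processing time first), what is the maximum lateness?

SPT (increasing processing time): B C E F A D.
B: 0→2, due 28, lateness -26
C: 2→6, due 50, lateness -44
E: 6→14, due 48, lateness -34
F: 14→24, due 20, lateness 4
A: 24→37, due 61, lateness -24
D: 37→53, due 32, lateness 21
Maximum = 21.

21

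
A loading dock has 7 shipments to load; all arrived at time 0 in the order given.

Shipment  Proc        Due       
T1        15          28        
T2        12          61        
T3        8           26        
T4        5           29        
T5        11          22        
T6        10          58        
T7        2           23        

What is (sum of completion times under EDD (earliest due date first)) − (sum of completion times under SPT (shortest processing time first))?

EDD (increasing due date): T5 T7 T3 T1 T4 T6 T2.
T5: 0→11
T7: 11→13
T3: 13→21
T1: 21→36
T4: 36→41
T6: 41→51
T2: 51→63
Sum = 11+13+21+36+41+51+63 = 236.
SPT (increasing processing time): T7 T4 T3 T6 T5 T2 T1.
T7: 0→2
T4: 2→7
T3: 7→15
T6: 15→25
T5: 25→36
T2: 36→48
T1: 48→63
Sum = 2+7+15+25+36+48+63 = 196.
Difference = 236 − 196 = 40.

40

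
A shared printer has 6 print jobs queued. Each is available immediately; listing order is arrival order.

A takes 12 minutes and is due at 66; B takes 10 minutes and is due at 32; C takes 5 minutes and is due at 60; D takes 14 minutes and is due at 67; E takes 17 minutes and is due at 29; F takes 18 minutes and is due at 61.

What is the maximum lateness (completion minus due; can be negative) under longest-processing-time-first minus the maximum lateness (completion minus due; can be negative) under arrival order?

10

LPT (decreasing processing time): F E D A B C.
F: 0→18, due 61, lateness -43
E: 18→35, due 29, lateness 6
D: 35→49, due 67, lateness -18
A: 49→61, due 66, lateness -5
B: 61→71, due 32, lateness 39
C: 71→76, due 60, lateness 16
Maximum = 39.
FIFO (arrival order): A B C D E F.
A: 0→12, due 66, lateness -54
B: 12→22, due 32, lateness -10
C: 22→27, due 60, lateness -33
D: 27→41, due 67, lateness -26
E: 41→58, due 29, lateness 29
F: 58→76, due 61, lateness 15
Maximum = 29.
Difference = 39 − 29 = 10.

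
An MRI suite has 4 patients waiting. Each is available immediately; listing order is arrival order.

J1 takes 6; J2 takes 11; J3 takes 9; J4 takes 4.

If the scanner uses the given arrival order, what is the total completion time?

79

FIFO (arrival order): J1 J2 J3 J4.
J1: 0→6
J2: 6→17
J3: 17→26
J4: 26→30
Sum = 6+17+26+30 = 79.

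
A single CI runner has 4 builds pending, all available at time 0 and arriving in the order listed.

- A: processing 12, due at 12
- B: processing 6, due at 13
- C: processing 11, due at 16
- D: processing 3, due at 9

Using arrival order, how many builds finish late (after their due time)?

3

FIFO (arrival order): A B C D.
A: 0→12, due 12, tardiness 0
B: 12→18, due 13, tardiness 5
C: 18→29, due 16, tardiness 13
D: 29→32, due 9, tardiness 23
Late builds: 3.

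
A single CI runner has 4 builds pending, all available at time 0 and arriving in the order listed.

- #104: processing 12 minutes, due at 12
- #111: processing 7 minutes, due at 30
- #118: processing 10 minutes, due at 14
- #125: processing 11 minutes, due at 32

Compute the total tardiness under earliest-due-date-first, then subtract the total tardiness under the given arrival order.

EDD (increasing due date): #104 #118 #111 #125.
#104: 0→12, due 12, tardiness 0
#118: 12→22, due 14, tardiness 8
#111: 22→29, due 30, tardiness 0
#125: 29→40, due 32, tardiness 8
Sum = 0+8+0+8 = 16.
FIFO (arrival order): #104 #111 #118 #125.
#104: 0→12, due 12, tardiness 0
#111: 12→19, due 30, tardiness 0
#118: 19→29, due 14, tardiness 15
#125: 29→40, due 32, tardiness 8
Sum = 0+0+15+8 = 23.
Difference = 16 − 23 = -7.

-7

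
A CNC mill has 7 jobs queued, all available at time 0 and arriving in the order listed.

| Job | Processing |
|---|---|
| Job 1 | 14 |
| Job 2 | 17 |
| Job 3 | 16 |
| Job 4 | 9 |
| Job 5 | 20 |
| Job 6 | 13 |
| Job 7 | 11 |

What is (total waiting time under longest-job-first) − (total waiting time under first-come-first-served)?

LPT (decreasing processing time): Job 5 Job 2 Job 3 Job 1 Job 6 Job 7 Job 4.
Job 5: waits 0, runs 0→20
Job 2: waits 20, runs 20→37
Job 3: waits 37, runs 37→53
Job 1: waits 53, runs 53→67
Job 6: waits 67, runs 67→80
Job 7: waits 80, runs 80→91
Job 4: waits 91, runs 91→100
Sum = 0+20+37+53+67+80+91 = 348.
FIFO (arrival order): Job 1 Job 2 Job 3 Job 4 Job 5 Job 6 Job 7.
Job 1: waits 0, runs 0→14
Job 2: waits 14, runs 14→31
Job 3: waits 31, runs 31→47
Job 4: waits 47, runs 47→56
Job 5: waits 56, runs 56→76
Job 6: waits 76, runs 76→89
Job 7: waits 89, runs 89→100
Sum = 0+14+31+47+56+76+89 = 313.
Difference = 348 − 313 = 35.

35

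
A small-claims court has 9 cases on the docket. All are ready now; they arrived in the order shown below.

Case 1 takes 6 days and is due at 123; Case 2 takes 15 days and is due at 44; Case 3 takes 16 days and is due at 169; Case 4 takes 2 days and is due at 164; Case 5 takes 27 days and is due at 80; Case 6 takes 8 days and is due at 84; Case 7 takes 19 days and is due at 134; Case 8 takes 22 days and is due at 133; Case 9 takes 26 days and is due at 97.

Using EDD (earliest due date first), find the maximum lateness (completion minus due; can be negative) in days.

EDD (increasing due date): Case 2 Case 5 Case 6 Case 9 Case 1 Case 8 Case 7 Case 4 Case 3.
Case 2: 0→15, due 44, lateness -29
Case 5: 15→42, due 80, lateness -38
Case 6: 42→50, due 84, lateness -34
Case 9: 50→76, due 97, lateness -21
Case 1: 76→82, due 123, lateness -41
Case 8: 82→104, due 133, lateness -29
Case 7: 104→123, due 134, lateness -11
Case 4: 123→125, due 164, lateness -39
Case 3: 125→141, due 169, lateness -28
Maximum = -11.

-11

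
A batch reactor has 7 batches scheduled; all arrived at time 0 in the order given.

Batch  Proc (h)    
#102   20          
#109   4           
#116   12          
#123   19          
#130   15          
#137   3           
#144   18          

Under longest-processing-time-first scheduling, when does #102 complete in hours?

20

LPT (decreasing processing time): #102 #123 #144 #130 #116 #109 #137.
#102: 0→20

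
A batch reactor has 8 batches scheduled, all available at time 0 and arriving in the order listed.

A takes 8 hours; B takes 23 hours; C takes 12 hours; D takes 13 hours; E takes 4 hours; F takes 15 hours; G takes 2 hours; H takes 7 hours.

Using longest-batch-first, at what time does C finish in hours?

LPT (decreasing processing time): B F D C A H E G.
B: 0→23
F: 23→38
D: 38→51
C: 51→63

63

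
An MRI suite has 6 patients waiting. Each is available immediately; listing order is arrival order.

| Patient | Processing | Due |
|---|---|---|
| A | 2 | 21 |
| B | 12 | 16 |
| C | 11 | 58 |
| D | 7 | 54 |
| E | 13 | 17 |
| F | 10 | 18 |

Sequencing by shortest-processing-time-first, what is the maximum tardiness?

SPT (increasing processing time): A D F C B E.
A: 0→2, due 21, tardiness 0
D: 2→9, due 54, tardiness 0
F: 9→19, due 18, tardiness 1
C: 19→30, due 58, tardiness 0
B: 30→42, due 16, tardiness 26
E: 42→55, due 17, tardiness 38
Maximum = 38.

38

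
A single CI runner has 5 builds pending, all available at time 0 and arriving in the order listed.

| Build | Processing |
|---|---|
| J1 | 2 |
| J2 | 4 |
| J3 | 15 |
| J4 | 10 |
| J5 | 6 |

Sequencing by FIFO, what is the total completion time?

FIFO (arrival order): J1 J2 J3 J4 J5.
J1: 0→2
J2: 2→6
J3: 6→21
J4: 21→31
J5: 31→37
Sum = 2+6+21+31+37 = 97.

97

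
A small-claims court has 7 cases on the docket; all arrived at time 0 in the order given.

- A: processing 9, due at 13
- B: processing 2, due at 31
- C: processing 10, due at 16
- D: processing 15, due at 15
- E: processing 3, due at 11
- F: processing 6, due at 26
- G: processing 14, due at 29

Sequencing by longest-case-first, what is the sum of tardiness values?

160

LPT (decreasing processing time): D G C A F E B.
D: 0→15, due 15, tardiness 0
G: 15→29, due 29, tardiness 0
C: 29→39, due 16, tardiness 23
A: 39→48, due 13, tardiness 35
F: 48→54, due 26, tardiness 28
E: 54→57, due 11, tardiness 46
B: 57→59, due 31, tardiness 28
Sum = 0+0+23+35+28+46+28 = 160.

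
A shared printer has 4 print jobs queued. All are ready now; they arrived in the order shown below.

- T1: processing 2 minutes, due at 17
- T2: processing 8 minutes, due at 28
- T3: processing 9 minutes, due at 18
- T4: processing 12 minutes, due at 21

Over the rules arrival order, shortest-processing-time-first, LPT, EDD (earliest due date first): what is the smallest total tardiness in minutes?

FIFO (arrival order): T1 T2 T3 T4.
T1: 0→2, due 17, tardiness 0
T2: 2→10, due 28, tardiness 0
T3: 10→19, due 18, tardiness 1
T4: 19→31, due 21, tardiness 10
Sum = 0+0+1+10 = 11.
SPT (increasing processing time): T1 T2 T3 T4.
T1: 0→2, due 17, tardiness 0
T2: 2→10, due 28, tardiness 0
T3: 10→19, due 18, tardiness 1
T4: 19→31, due 21, tardiness 10
Sum = 0+0+1+10 = 11.
LPT (decreasing processing time): T4 T3 T2 T1.
T4: 0→12, due 21, tardiness 0
T3: 12→21, due 18, tardiness 3
T2: 21→29, due 28, tardiness 1
T1: 29→31, due 17, tardiness 14
Sum = 0+3+1+14 = 18.
EDD (increasing due date): T1 T3 T4 T2.
T1: 0→2, due 17, tardiness 0
T3: 2→11, due 18, tardiness 0
T4: 11→23, due 21, tardiness 2
T2: 23→31, due 28, tardiness 3
Sum = 0+0+2+3 = 5.
FIFO 11, SPT 11, LPT 18, EDD 5 → minimum 5.

5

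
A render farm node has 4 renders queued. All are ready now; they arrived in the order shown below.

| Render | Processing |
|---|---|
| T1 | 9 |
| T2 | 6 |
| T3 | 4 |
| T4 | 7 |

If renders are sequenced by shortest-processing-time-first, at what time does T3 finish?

SPT (increasing processing time): T3 T2 T4 T1.
T3: 0→4

4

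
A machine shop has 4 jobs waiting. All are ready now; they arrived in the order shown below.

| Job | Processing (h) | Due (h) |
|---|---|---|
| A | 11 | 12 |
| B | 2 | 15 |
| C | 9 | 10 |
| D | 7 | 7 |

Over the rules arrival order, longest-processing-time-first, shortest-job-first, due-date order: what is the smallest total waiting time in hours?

29

FIFO (arrival order): A B C D.
A: waits 0, runs 0→11
B: waits 11, runs 11→13
C: waits 13, runs 13→22
D: waits 22, runs 22→29
Sum = 0+11+13+22 = 46.
LPT (decreasing processing time): A C D B.
A: waits 0, runs 0→11
C: waits 11, runs 11→20
D: waits 20, runs 20→27
B: waits 27, runs 27→29
Sum = 0+11+20+27 = 58.
SPT (increasing processing time): B D C A.
B: waits 0, runs 0→2
D: waits 2, runs 2→9
C: waits 9, runs 9→18
A: waits 18, runs 18→29
Sum = 0+2+9+18 = 29.
EDD (increasing due date): D C A B.
D: waits 0, runs 0→7
C: waits 7, runs 7→16
A: waits 16, runs 16→27
B: waits 27, runs 27→29
Sum = 0+7+16+27 = 50.
FIFO 46, LPT 58, SPT 29, EDD 50 → minimum 29.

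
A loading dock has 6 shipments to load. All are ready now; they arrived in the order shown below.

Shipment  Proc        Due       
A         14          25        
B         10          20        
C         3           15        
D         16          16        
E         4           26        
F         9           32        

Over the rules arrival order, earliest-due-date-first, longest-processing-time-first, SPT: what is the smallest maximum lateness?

24

FIFO (arrival order): A B C D E F.
A: 0→14, due 25, lateness -11
B: 14→24, due 20, lateness 4
C: 24→27, due 15, lateness 12
D: 27→43, due 16, lateness 27
E: 43→47, due 26, lateness 21
F: 47→56, due 32, lateness 24
Maximum = 27.
EDD (increasing due date): C D B A E F.
C: 0→3, due 15, lateness -12
D: 3→19, due 16, lateness 3
B: 19→29, due 20, lateness 9
A: 29→43, due 25, lateness 18
E: 43→47, due 26, lateness 21
F: 47→56, due 32, lateness 24
Maximum = 24.
LPT (decreasing processing time): D A B F E C.
D: 0→16, due 16, lateness 0
A: 16→30, due 25, lateness 5
B: 30→40, due 20, lateness 20
F: 40→49, due 32, lateness 17
E: 49→53, due 26, lateness 27
C: 53→56, due 15, lateness 41
Maximum = 41.
SPT (increasing processing time): C E F B A D.
C: 0→3, due 15, lateness -12
E: 3→7, due 26, lateness -19
F: 7→16, due 32, lateness -16
B: 16→26, due 20, lateness 6
A: 26→40, due 25, lateness 15
D: 40→56, due 16, lateness 40
Maximum = 40.
FIFO 27, EDD 24, LPT 41, SPT 40 → minimum 24.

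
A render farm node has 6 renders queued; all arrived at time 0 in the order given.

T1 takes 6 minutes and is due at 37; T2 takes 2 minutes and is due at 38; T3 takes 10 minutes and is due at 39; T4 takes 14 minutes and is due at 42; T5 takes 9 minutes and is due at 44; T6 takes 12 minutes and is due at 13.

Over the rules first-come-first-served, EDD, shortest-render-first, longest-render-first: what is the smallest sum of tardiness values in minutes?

FIFO (arrival order): T1 T2 T3 T4 T5 T6.
T1: 0→6, due 37, tardiness 0
T2: 6→8, due 38, tardiness 0
T3: 8→18, due 39, tardiness 0
T4: 18→32, due 42, tardiness 0
T5: 32→41, due 44, tardiness 0
T6: 41→53, due 13, tardiness 40
Sum = 0+0+0+0+0+40 = 40.
EDD (increasing due date): T6 T1 T2 T3 T4 T5.
T6: 0→12, due 13, tardiness 0
T1: 12→18, due 37, tardiness 0
T2: 18→20, due 38, tardiness 0
T3: 20→30, due 39, tardiness 0
T4: 30→44, due 42, tardiness 2
T5: 44→53, due 44, tardiness 9
Sum = 0+0+0+0+2+9 = 11.
SPT (increasing processing time): T2 T1 T5 T3 T6 T4.
T2: 0→2, due 38, tardiness 0
T1: 2→8, due 37, tardiness 0
T5: 8→17, due 44, tardiness 0
T3: 17→27, due 39, tardiness 0
T6: 27→39, due 13, tardiness 26
T4: 39→53, due 42, tardiness 11
Sum = 0+0+0+0+26+11 = 37.
LPT (decreasing processing time): T4 T6 T3 T5 T1 T2.
T4: 0→14, due 42, tardiness 0
T6: 14→26, due 13, tardiness 13
T3: 26→36, due 39, tardiness 0
T5: 36→45, due 44, tardiness 1
T1: 45→51, due 37, tardiness 14
T2: 51→53, due 38, tardiness 15
Sum = 0+13+0+1+14+15 = 43.
FIFO 40, EDD 11, SPT 37, LPT 43 → minimum 11.

11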